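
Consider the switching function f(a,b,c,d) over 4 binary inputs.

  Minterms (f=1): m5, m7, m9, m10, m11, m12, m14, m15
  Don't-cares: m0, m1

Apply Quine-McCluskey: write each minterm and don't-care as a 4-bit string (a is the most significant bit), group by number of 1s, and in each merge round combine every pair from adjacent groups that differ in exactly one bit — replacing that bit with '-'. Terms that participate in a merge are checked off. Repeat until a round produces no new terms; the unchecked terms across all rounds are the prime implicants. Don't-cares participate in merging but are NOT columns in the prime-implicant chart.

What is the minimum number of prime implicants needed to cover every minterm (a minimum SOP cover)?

4

Round 0: 0000✓ 0001✓ 0101✓ 0111✓ 1001✓ 1010✓ 1011✓ 1100✓ 1110✓ 1111✓
Round 1: -001 -111 0-01 000- 01-1 1-10✓ 1-11✓ 10-1 101-✓ 11-0 111-✓
Round 2: 1-1-
PIs = {-001, -111, 0-01, 000-, 01-1, 1-1-, 10-1, 11-0}
Coverage chart:
  m5: 0-01,01-1
  m7: -111,01-1
  m9: -001,10-1
  m10: 1-1- ←essential
  m11: 1-1-,10-1
  m12: 11-0 ←essential
  m14: 1-1-,11-0
  m15: -111,1-1-
Essential: 1-1-, 11-0
Petrick residual → -001, 01-1
Min cover (4 terms): b'c'd + a'bd + ac + abd'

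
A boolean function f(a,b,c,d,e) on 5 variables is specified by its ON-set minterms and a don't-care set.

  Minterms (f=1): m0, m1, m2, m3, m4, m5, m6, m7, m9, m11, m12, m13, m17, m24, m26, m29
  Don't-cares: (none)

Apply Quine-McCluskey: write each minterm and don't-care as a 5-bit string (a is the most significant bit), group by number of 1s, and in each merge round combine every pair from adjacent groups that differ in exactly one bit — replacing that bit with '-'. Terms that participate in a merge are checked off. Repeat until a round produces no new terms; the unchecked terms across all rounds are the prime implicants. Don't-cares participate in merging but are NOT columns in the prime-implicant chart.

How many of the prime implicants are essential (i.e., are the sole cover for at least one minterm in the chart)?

Round 0: 00000✓ 00001✓ 00010✓ 00011✓ 00100✓ 00101✓ 00110✓ 00111✓ 01001✓ 01011✓ 01100✓ 01101✓ 10001✓ 11000✓ 11010✓ 11101✓
Round 1: -0001 -1101 0-001✓ 0-011✓ 0-100✓ 0-101✓ 00-00✓ 00-01✓ 00-10✓ 00-11✓ 000-0✓ 000-1✓ 0000-✓ 0001-✓ 001-0✓ 001-1✓ 0010-✓ 0011-✓ 01-01✓ 010-1✓ 0110-✓ 110-0
Round 2: 0--01 0-0-1 0-10- 00--0✓ 00--1✓ 00-0-✓ 00-1-✓ 000--✓ 001--✓
Round 3: 00---
PIs = {-0001, -1101, 0--01, 0-0-1, 0-10-, 00---, 110-0}
Coverage chart:
  m0: 00--- ←essential
  m1: -0001,0--01,0-0-1,00---
  m2: 00--- ←essential
  m3: 0-0-1,00---
  m4: 0-10-,00---
  m5: 0--01,0-10-,00---
  m6: 00--- ←essential
  m7: 00--- ←essential
  m9: 0--01,0-0-1
  m11: 0-0-1 ←essential
  m12: 0-10- ←essential
  m13: -1101,0--01,0-10-
  m17: -0001 ←essential
  m24: 110-0 ←essential
  m26: 110-0 ←essential
  m29: -1101 ←essential
Essential: -0001, -1101, 0-0-1, 0-10-, 00---, 110-0

6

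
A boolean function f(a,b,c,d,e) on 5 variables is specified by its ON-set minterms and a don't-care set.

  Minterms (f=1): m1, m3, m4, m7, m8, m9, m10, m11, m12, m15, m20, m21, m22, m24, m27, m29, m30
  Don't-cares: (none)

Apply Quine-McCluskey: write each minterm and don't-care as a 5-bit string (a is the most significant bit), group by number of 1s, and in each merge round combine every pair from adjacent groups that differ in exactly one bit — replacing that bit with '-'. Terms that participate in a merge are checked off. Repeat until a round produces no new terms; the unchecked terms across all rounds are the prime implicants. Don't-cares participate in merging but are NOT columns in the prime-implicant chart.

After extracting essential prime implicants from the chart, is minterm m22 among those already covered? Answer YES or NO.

YES

[col 0] 00001*, 00011*, 00100*, 00111*, 01000*, 01001*, 01010*, 01011*, 01100*, 01111*, 10100*, 10101*, 10110*, 11000*, 11011*, 11101*, 11110*
[col 1] -0100, -1000, -1011, 0-001*, 0-011*, 0-100, 0-111*, 00-11*, 000-1*, 01-00, 01-11*, 010-0*, 010-1*, 0100-*, 0101-*, 1-101, 1-110, 101-0, 1010-
[col 2] 0--11, 0-0-1, 010--
Prime implicants: -0100, -1000, -1011, 0--11, 0-0-1, 0-100, 01-00, 010--, 1-101, 1-110, 101-0, 1010-
PI chart (minterm → PIs covering it):
  1 | 0-0-1  (sole → essential)
  3 | 0--11,0-0-1
  4 | -0100,0-100
  7 | 0--11  (sole → essential)
  8 | -1000,01-00,010--
  9 | 0-0-1,010--
  10 | 010--  (sole → essential)
  11 | -1011,0--11,0-0-1,010--
  12 | 0-100,01-00
  15 | 0--11  (sole → essential)
  20 | -0100,101-0,1010-
  21 | 1-101,1010-
  22 | 1-110,101-0
  24 | -1000  (sole → essential)
  27 | -1011  (sole → essential)
  29 | 1-101  (sole → essential)
  30 | 1-110  (sole → essential)
Essential prime implicants: -1000, -1011, 0--11, 0-0-1, 010--, 1-101, 1-110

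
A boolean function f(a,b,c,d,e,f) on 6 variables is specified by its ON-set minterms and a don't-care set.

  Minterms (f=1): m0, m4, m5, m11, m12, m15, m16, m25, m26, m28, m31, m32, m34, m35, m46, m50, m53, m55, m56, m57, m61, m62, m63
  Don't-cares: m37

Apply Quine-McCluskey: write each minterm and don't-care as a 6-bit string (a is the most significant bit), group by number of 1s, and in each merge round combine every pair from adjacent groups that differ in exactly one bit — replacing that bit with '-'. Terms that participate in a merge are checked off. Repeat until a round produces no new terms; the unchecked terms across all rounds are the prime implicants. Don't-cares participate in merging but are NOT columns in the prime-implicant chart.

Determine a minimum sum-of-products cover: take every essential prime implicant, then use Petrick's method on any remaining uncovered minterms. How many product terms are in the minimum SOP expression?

[col 0] 000000*, 000100*, 000101*, 001011*, 001100*, 001111*, 010000*, 011001*, 011010, 011100*, 011111*, 100000*, 100010*, 100011*, 100101*, 101110*, 110010*, 110101*, 110111*, 111000*, 111001*, 111101*, 111110*, 111111*
[col 1] -00000, -00101, -11001, -11111, 0-0000, 0-1100, 0-1111, 00-100, 000-00, 00010-, 001-11, 1-0010, 1-0101, 1-1110, 1000-0, 10001-, 11-101*, 11-111*, 1101-1*, 111-01, 11100-, 1111-1*, 11111-
[col 2] 11-1-1
Prime implicants: -00000, -00101, -11001, -11111, 0-0000, 0-1100, 0-1111, 00-100, 000-00, 00010-, 001-11, 011010, 1-0010, 1-0101, 1-1110, 1000-0, 10001-, 11-1-1, 111-01, 11100-, 11111-
PI chart (minterm → PIs covering it):
  0 | -00000,0-0000,000-00
  4 | 00-100,000-00,00010-
  5 | -00101,00010-
  11 | 001-11  (sole → essential)
  12 | 0-1100,00-100
  15 | 0-1111,001-11
  16 | 0-0000  (sole → essential)
  25 | -11001  (sole → essential)
  26 | 011010  (sole → essential)
  28 | 0-1100  (sole → essential)
  31 | -11111,0-1111
  32 | -00000,1000-0
  34 | 1-0010,1000-0,10001-
  35 | 10001-  (sole → essential)
  46 | 1-1110  (sole → essential)
  50 | 1-0010  (sole → essential)
  53 | 1-0101,11-1-1
  55 | 11-1-1  (sole → essential)
  56 | 11100-  (sole → essential)
  57 | -11001,111-01,11100-
  61 | 11-1-1,111-01
  62 | 1-1110,11111-
  63 | -11111,11-1-1,11111-
Essential prime implicants: -11001, 0-0000, 0-1100, 001-11, 011010, 1-0010, 1-1110, 10001-, 11-1-1, 11100-
Petrick residual → -00000, -11111, 00010-
Minimum SOP uses 13 PIs: b'c'd'e'f' + bcd'e'f + bcdef + a'c'd'e'f' + a'cde'f' + a'b'c'de' + a'b'cef + a'bcd'ef' + ac'd'ef' + acdef' + ab'c'd'e + abdf + abcd'e'

13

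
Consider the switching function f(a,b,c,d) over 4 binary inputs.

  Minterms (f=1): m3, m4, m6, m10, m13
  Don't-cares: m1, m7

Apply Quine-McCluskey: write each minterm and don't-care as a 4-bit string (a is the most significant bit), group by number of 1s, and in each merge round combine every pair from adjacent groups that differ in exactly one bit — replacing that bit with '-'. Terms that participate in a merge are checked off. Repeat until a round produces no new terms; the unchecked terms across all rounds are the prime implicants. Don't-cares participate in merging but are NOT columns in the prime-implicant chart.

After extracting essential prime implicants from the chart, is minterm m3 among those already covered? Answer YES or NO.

Round 0: 0001✓ 0011✓ 0100✓ 0110✓ 0111✓ 1010 1101
Round 1: 0-11 00-1 01-0 011-
PIs = {0-11, 00-1, 01-0, 011-, 1010, 1101}
Coverage chart:
  m3: 0-11,00-1
  m4: 01-0 ←essential
  m6: 01-0,011-
  m10: 1010 ←essential
  m13: 1101 ←essential
Essential: 01-0, 1010, 1101

NO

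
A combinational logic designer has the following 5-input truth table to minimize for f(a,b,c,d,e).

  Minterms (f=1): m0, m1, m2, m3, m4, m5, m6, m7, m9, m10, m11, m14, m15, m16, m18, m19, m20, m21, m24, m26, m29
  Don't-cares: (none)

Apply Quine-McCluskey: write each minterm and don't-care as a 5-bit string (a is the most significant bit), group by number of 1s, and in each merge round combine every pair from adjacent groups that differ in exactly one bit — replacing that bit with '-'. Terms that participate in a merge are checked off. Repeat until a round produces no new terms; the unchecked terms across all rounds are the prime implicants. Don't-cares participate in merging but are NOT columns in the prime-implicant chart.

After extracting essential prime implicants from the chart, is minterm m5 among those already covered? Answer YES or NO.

NO

Round 0: 00000✓ 00001✓ 00010✓ 00011✓ 00100✓ 00101✓ 00110✓ 00111✓ 01001✓ 01010✓ 01011✓ 01110✓ 01111✓ 10000✓ 10010✓ 10011✓ 10100✓ 10101✓ 11000✓ 11010✓ 11101✓
Round 1: -0000✓ -0010✓ -0011✓ -0100✓ -0101✓ -1010✓ 0-001✓ 0-010✓ 0-011✓ 0-110✓ 0-111✓ 00-00✓ 00-01✓ 00-10✓ 00-11✓ 000-0✓ 000-1✓ 0000-✓ 0001-✓ 001-0✓ 001-1✓ 0010-✓ 0011-✓ 01-10✓ 01-11✓ 010-1✓ 0101-✓ 0111-✓ 1-000✓ 1-010✓ 1-101 10-00✓ 100-0✓ 1001-✓ 1010-✓ 110-0✓
Round 2: --010 -0-00 -00-0 -001- -010- 0--10✓ 0--11✓ 0-0-1 0-01-✓ 0-11-✓ 00--0✓ 00--1✓ 00-0-✓ 00-1-✓ 000--✓ 001--✓ 01-1-✓ 1-0-0
Round 3: 0--1- 00---
PIs = {--010, -0-00, -00-0, -001-, -010-, 0--1-, 0-0-1, 00---, 1-0-0, 1-101}
Coverage chart:
  m0: -0-00,-00-0,00---
  m1: 0-0-1,00---
  m2: --010,-00-0,-001-,0--1-,00---
  m3: -001-,0--1-,0-0-1,00---
  m4: -0-00,-010-,00---
  m5: -010-,00---
  m6: 0--1-,00---
  m7: 0--1-,00---
  m9: 0-0-1 ←essential
  m10: --010,0--1-
  m11: 0--1-,0-0-1
  m14: 0--1- ←essential
  m15: 0--1- ←essential
  m16: -0-00,-00-0,1-0-0
  m18: --010,-00-0,-001-,1-0-0
  m19: -001- ←essential
  m20: -0-00,-010-
  m21: -010-,1-101
  m24: 1-0-0 ←essential
  m26: --010,1-0-0
  m29: 1-101 ←essential
Essential: -001-, 0--1-, 0-0-1, 1-0-0, 1-101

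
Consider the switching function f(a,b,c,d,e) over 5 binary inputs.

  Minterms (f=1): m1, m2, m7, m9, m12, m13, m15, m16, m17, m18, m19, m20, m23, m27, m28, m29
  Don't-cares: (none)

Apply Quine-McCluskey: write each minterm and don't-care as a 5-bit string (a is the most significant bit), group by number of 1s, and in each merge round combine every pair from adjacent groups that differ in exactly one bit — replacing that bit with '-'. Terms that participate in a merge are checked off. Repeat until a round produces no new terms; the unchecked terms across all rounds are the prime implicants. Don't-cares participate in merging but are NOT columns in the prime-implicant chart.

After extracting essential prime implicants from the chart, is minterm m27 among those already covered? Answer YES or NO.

YES

Round 0: 00001✓ 00010✓ 00111✓ 01001✓ 01100✓ 01101✓ 01111✓ 10000✓ 10001✓ 10010✓ 10011✓ 10100✓ 10111✓ 11011✓ 11100✓ 11101✓
Round 1: -0001 -0010 -0111 -1100✓ -1101✓ 0-001 0-111 01-01 011-1 0110-✓ 1-011 1-100 10-00 10-11 100-0✓ 100-1✓ 1000-✓ 1001-✓ 1110-✓
Round 2: -110- 100--
PIs = {-0001, -0010, -0111, -110-, 0-001, 0-111, 01-01, 011-1, 1-011, 1-100, 10-00, 10-11, 100--}
Coverage chart:
  m1: -0001,0-001
  m2: -0010 ←essential
  m7: -0111,0-111
  m9: 0-001,01-01
  m12: -110- ←essential
  m13: -110-,01-01,011-1
  m15: 0-111,011-1
  m16: 10-00,100--
  m17: -0001,100--
  m18: -0010,100--
  m19: 1-011,10-11,100--
  m20: 1-100,10-00
  m23: -0111,10-11
  m27: 1-011 ←essential
  m28: -110-,1-100
  m29: -110- ←essential
Essential: -0010, -110-, 1-011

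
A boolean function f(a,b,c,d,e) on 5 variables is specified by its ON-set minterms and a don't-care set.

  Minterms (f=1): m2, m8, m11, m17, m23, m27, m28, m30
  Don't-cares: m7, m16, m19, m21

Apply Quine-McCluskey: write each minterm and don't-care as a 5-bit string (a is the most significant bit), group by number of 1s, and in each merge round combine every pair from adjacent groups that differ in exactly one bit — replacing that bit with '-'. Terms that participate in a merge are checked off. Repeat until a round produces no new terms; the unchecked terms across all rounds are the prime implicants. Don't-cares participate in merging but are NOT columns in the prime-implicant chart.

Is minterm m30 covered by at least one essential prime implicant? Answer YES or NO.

Round 0: 00010 00111✓ 01000 01011✓ 10000✓ 10001✓ 10011✓ 10101✓ 10111✓ 11011✓ 11100✓ 11110✓
Round 1: -0111 -1011 1-011 10-01✓ 10-11✓ 100-1✓ 1000- 101-1✓ 111-0
Round 2: 10--1
PIs = {-0111, -1011, 00010, 01000, 1-011, 10--1, 1000-, 111-0}
Coverage chart:
  m2: 00010 ←essential
  m8: 01000 ←essential
  m11: -1011 ←essential
  m17: 10--1,1000-
  m23: -0111,10--1
  m27: -1011,1-011
  m28: 111-0 ←essential
  m30: 111-0 ←essential
Essential: -1011, 00010, 01000, 111-0

YES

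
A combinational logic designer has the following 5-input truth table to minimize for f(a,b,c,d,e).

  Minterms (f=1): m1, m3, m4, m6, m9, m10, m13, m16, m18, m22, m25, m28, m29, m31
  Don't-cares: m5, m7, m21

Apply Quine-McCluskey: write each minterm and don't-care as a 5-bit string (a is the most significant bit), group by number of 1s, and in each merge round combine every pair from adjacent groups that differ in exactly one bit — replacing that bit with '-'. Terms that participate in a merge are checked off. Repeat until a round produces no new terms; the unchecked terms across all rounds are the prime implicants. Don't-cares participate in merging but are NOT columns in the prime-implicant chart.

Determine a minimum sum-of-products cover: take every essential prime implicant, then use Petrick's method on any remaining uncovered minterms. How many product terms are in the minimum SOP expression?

8

size-2^0 implicants → 00001(✓)  00011(✓)  00100(✓)  00101(✓)  00110(✓)  00111(✓)  01001(✓)  01010  01101(✓)  10000(✓)  10010(✓)  10101(✓)  10110(✓)  11001(✓)  11100(✓)  11101(✓)  11111(✓)
size-2^1 implicants → -0101(✓)  -0110  -1001(✓)  -1101(✓)  0-001(✓)  0-101(✓)  00-01(✓)  00-11(✓)  000-1(✓)  001-0(✓)  001-1(✓)  0010-(✓)  0011-(✓)  01-01(✓)  1-101(✓)  10-10  100-0  11-01(✓)  111-1  1110-
size-2^2 implicants → --101  -1-01  0--01  00--1  001--
Unchecked terms (primes): --101, -0110, -1-01, 0--01, 00--1, 001--, 01010, 10-10, 100-0, 111-1, 1110-
Minterm coverage:
  m1 ⊆ 0--01,00--1
  m3 ⊆ 00--1 [E]
  m4 ⊆ 001-- [E]
  m6 ⊆ -0110,001--
  m9 ⊆ -1-01,0--01
  m10 ⊆ 01010 [E]
  m13 ⊆ --101,-1-01,0--01
  m16 ⊆ 100-0 [E]
  m18 ⊆ 10-10,100-0
  m22 ⊆ -0110,10-10
  m25 ⊆ -1-01 [E]
  m28 ⊆ 1110- [E]
  m29 ⊆ --101,-1-01,111-1,1110-
  m31 ⊆ 111-1 [E]
E = {-1-01, 00--1, 001--, 01010, 100-0, 111-1, 1110-}
Petrick residual → -0110
Cover = b'cde' + bd'e + a'b'e + a'b'c + a'bc'de' + ab'c'e' + abce + abcd'  |cover|=8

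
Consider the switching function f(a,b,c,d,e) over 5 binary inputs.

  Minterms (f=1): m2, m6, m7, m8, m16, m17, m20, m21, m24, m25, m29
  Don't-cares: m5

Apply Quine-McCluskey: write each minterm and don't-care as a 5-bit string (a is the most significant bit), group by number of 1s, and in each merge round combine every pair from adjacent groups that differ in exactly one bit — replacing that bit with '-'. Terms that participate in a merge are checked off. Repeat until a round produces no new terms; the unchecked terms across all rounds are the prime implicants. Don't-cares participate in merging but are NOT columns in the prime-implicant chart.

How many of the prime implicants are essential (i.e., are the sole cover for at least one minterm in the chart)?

4

Round 0: 00010✓ 00101✓ 00110✓ 00111✓ 01000✓ 10000✓ 10001✓ 10100✓ 10101✓ 11000✓ 11001✓ 11101✓
Round 1: -0101 -1000 00-10 001-1 0011- 1-000✓ 1-001✓ 1-101✓ 10-00✓ 10-01✓ 1000-✓ 1010-✓ 11-01✓ 1100-✓
Round 2: 1--01 1-00- 10-0-
PIs = {-0101, -1000, 00-10, 001-1, 0011-, 1--01, 1-00-, 10-0-}
Coverage chart:
  m2: 00-10 ←essential
  m6: 00-10,0011-
  m7: 001-1,0011-
  m8: -1000 ←essential
  m16: 1-00-,10-0-
  m17: 1--01,1-00-,10-0-
  m20: 10-0- ←essential
  m21: -0101,1--01,10-0-
  m24: -1000,1-00-
  m25: 1--01,1-00-
  m29: 1--01 ←essential
Essential: -1000, 00-10, 1--01, 10-0-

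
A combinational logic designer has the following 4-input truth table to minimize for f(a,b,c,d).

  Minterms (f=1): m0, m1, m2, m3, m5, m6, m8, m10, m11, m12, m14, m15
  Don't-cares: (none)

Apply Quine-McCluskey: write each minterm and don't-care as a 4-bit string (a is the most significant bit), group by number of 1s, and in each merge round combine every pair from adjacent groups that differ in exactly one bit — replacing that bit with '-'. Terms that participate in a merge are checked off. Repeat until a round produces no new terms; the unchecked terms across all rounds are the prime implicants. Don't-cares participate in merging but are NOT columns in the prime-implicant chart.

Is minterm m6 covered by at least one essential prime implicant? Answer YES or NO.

Round 0: 0000✓ 0001✓ 0010✓ 0011✓ 0101✓ 0110✓ 1000✓ 1010✓ 1011✓ 1100✓ 1110✓ 1111✓
Round 1: -000✓ -010✓ -011✓ -110✓ 0-01 0-10✓ 00-0✓ 00-1✓ 000-✓ 001-✓ 1-00✓ 1-10✓ 1-11✓ 10-0✓ 101-✓ 11-0✓ 111-✓
Round 2: --10 -0-0 -01- 00-- 1--0 1-1-
PIs = {--10, -0-0, -01-, 0-01, 00--, 1--0, 1-1-}
Coverage chart:
  m0: -0-0,00--
  m1: 0-01,00--
  m2: --10,-0-0,-01-,00--
  m3: -01-,00--
  m5: 0-01 ←essential
  m6: --10 ←essential
  m8: -0-0,1--0
  m10: --10,-0-0,-01-,1--0,1-1-
  m11: -01-,1-1-
  m12: 1--0 ←essential
  m14: --10,1--0,1-1-
  m15: 1-1- ←essential
Essential: --10, 0-01, 1--0, 1-1-

YES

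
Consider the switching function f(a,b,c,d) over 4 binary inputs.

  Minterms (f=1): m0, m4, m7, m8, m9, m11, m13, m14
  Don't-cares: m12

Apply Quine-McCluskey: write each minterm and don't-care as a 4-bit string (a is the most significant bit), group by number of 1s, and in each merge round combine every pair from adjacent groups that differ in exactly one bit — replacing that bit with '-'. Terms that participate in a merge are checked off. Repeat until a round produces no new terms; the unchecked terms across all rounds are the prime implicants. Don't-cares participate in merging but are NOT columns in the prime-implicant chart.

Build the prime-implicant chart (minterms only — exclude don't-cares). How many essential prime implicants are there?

5

Round 0: 0000✓ 0100✓ 0111 1000✓ 1001✓ 1011✓ 1100✓ 1101✓ 1110✓
Round 1: -000✓ -100✓ 0-00✓ 1-00✓ 1-01✓ 10-1 100-✓ 11-0 110-✓
Round 2: --00 1-0-
PIs = {--00, 0111, 1-0-, 10-1, 11-0}
Coverage chart:
  m0: --00 ←essential
  m4: --00 ←essential
  m7: 0111 ←essential
  m8: --00,1-0-
  m9: 1-0-,10-1
  m11: 10-1 ←essential
  m13: 1-0- ←essential
  m14: 11-0 ←essential
Essential: --00, 0111, 1-0-, 10-1, 11-0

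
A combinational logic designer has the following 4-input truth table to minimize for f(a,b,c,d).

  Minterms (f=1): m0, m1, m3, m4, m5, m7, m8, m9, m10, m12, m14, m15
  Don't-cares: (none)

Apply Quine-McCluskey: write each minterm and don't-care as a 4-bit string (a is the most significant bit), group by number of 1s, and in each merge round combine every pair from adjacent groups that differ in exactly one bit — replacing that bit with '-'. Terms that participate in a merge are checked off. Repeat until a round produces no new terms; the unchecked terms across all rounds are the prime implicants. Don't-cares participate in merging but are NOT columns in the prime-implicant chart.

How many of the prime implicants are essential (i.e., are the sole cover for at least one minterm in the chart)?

[col 0] 0000*, 0001*, 0011*, 0100*, 0101*, 0111*, 1000*, 1001*, 1010*, 1100*, 1110*, 1111*
[col 1] -000*, -001*, -100*, -111, 0-00*, 0-01*, 0-11*, 00-1*, 000-*, 01-1*, 010-*, 1-00*, 1-10*, 10-0*, 100-*, 11-0*, 111-
[col 2] --00, -00-, 0--1, 0-0-, 1--0
Prime implicants: --00, -00-, -111, 0--1, 0-0-, 1--0, 111-
PI chart (minterm → PIs covering it):
  0 | --00,-00-,0-0-
  1 | -00-,0--1,0-0-
  3 | 0--1  (sole → essential)
  4 | --00,0-0-
  5 | 0--1,0-0-
  7 | -111,0--1
  8 | --00,-00-,1--0
  9 | -00-  (sole → essential)
  10 | 1--0  (sole → essential)
  12 | --00,1--0
  14 | 1--0,111-
  15 | -111,111-
Essential prime implicants: -00-, 0--1, 1--0

3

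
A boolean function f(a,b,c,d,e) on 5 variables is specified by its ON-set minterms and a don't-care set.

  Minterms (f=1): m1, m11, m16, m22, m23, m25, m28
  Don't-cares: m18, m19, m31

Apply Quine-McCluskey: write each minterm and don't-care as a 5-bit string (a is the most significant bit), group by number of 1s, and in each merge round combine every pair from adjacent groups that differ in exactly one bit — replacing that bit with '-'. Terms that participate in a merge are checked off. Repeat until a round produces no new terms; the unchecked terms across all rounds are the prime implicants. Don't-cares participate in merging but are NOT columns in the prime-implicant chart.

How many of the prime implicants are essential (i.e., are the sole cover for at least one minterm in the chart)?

Round 0: 00001 01011 10000✓ 10010✓ 10011✓ 10110✓ 10111✓ 11001 11100 11111✓
Round 1: 1-111 10-10✓ 10-11✓ 100-0 1001-✓ 1011-✓
Round 2: 10-1-
PIs = {00001, 01011, 1-111, 10-1-, 100-0, 11001, 11100}
Coverage chart:
  m1: 00001 ←essential
  m11: 01011 ←essential
  m16: 100-0 ←essential
  m22: 10-1- ←essential
  m23: 1-111,10-1-
  m25: 11001 ←essential
  m28: 11100 ←essential
Essential: 00001, 01011, 10-1-, 100-0, 11001, 11100

6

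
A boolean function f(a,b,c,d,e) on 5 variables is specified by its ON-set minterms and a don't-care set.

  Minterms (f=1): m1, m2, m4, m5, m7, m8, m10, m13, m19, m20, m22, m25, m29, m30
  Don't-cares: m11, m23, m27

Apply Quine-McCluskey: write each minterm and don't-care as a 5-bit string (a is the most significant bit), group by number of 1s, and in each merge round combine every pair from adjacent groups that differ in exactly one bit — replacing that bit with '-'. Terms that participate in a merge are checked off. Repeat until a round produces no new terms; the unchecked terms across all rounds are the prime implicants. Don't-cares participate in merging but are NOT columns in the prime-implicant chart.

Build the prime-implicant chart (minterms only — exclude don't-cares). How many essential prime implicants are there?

size-2^0 implicants → 00001(✓)  00010(✓)  00100(✓)  00101(✓)  00111(✓)  01000(✓)  01010(✓)  01011(✓)  01101(✓)  10011(✓)  10100(✓)  10110(✓)  10111(✓)  11001(✓)  11011(✓)  11101(✓)  11110(✓)
size-2^1 implicants → -0100  -0111  -1011  -1101  0-010  0-101  00-01  001-1  0010-  010-0  0101-  1-011  1-110  10-11  101-0  1011-  11-01  110-1
Unchecked terms (primes): -0100, -0111, -1011, -1101, 0-010, 0-101, 00-01, 001-1, 0010-, 010-0, 0101-, 1-011, 1-110, 10-11, 101-0, 1011-, 11-01, 110-1
Minterm coverage:
  m1 ⊆ 00-01 [E]
  m2 ⊆ 0-010 [E]
  m4 ⊆ -0100,0010-
  m5 ⊆ 0-101,00-01,001-1,0010-
  m7 ⊆ -0111,001-1
  m8 ⊆ 010-0 [E]
  m10 ⊆ 0-010,010-0,0101-
  m13 ⊆ -1101,0-101
  m19 ⊆ 1-011,10-11
  m20 ⊆ -0100,101-0
  m22 ⊆ 1-110,101-0,1011-
  m25 ⊆ 11-01,110-1
  m29 ⊆ -1101,11-01
  m30 ⊆ 1-110 [E]
E = {0-010, 00-01, 010-0, 1-110}

4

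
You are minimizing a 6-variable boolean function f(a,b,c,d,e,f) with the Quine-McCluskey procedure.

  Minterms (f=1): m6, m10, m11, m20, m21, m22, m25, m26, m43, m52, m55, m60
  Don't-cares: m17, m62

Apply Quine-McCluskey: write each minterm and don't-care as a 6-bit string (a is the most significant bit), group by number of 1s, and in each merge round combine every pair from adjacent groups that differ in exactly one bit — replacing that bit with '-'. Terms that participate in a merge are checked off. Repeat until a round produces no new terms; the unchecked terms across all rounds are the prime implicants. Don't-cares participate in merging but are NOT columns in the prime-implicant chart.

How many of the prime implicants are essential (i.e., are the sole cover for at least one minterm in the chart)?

5

size-2^0 implicants → 000110(✓)  001010(✓)  001011(✓)  010001(✓)  010100(✓)  010101(✓)  010110(✓)  011001(✓)  011010(✓)  101011(✓)  110100(✓)  110111  111100(✓)  111110(✓)
size-2^1 implicants → -01011  -10100  0-0110  0-1010  00101-  01-001  010-01  0101-0  01010-  11-100  1111-0
Unchecked terms (primes): -01011, -10100, 0-0110, 0-1010, 00101-, 01-001, 010-01, 0101-0, 01010-, 11-100, 110111, 1111-0
Minterm coverage:
  m6 ⊆ 0-0110 [E]
  m10 ⊆ 0-1010,00101-
  m11 ⊆ -01011,00101-
  m20 ⊆ -10100,0101-0,01010-
  m21 ⊆ 010-01,01010-
  m22 ⊆ 0-0110,0101-0
  m25 ⊆ 01-001 [E]
  m26 ⊆ 0-1010 [E]
  m43 ⊆ -01011 [E]
  m52 ⊆ -10100,11-100
  m55 ⊆ 110111 [E]
  m60 ⊆ 11-100,1111-0
E = {-01011, 0-0110, 0-1010, 01-001, 110111}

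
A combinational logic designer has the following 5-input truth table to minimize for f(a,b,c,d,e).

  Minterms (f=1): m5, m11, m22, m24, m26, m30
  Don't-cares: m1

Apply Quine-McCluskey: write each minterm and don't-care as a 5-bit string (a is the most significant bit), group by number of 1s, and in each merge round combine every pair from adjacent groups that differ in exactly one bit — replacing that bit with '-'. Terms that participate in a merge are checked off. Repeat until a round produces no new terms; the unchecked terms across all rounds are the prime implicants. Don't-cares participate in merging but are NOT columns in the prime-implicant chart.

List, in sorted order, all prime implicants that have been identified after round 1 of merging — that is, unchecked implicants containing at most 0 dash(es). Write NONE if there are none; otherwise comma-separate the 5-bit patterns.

size-2^0 implicants → 00001(✓)  00101(✓)  01011  10110(✓)  11000(✓)  11010(✓)  11110(✓)
size-2^1 implicants → 00-01  1-110  11-10  110-0
Unchecked terms (primes): 00-01, 01011, 1-110, 11-10, 110-0

01011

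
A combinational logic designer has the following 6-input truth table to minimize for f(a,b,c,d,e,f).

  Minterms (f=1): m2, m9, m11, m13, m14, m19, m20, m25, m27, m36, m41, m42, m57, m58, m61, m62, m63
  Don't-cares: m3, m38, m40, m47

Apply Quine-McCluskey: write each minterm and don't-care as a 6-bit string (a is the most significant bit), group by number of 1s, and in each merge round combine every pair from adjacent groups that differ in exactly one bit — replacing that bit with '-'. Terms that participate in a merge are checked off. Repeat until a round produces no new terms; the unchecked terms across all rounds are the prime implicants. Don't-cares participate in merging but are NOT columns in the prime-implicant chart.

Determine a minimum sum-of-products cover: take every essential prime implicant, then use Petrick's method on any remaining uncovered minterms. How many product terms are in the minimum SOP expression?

size-2^0 implicants → 000010(✓)  000011(✓)  001001(✓)  001011(✓)  001101(✓)  001110  010011(✓)  010100  011001(✓)  011011(✓)  100100(✓)  100110(✓)  101000(✓)  101001(✓)  101010(✓)  101111(✓)  111001(✓)  111010(✓)  111101(✓)  111110(✓)  111111(✓)
size-2^1 implicants → -01001(✓)  -11001(✓)  0-0011(✓)  0-1001(✓)  0-1011(✓)  00-011(✓)  00001-  001-01  0010-1(✓)  01-011(✓)  0110-1(✓)  1-1001(✓)  1-1010  1-1111  1001-0  1010-0  10100-  111-01  111-10  1111-1  11111-
size-2^2 implicants → --1001  0--011  0-10-1
Unchecked terms (primes): --1001, 0--011, 0-10-1, 00001-, 001-01, 001110, 010100, 1-1010, 1-1111, 1001-0, 1010-0, 10100-, 111-01, 111-10, 1111-1, 11111-
Minterm coverage:
  m2 ⊆ 00001- [E]
  m9 ⊆ --1001,0-10-1,001-01
  m11 ⊆ 0--011,0-10-1
  m13 ⊆ 001-01 [E]
  m14 ⊆ 001110 [E]
  m19 ⊆ 0--011 [E]
  m20 ⊆ 010100 [E]
  m25 ⊆ --1001,0-10-1
  m27 ⊆ 0--011,0-10-1
  m36 ⊆ 1001-0 [E]
  m41 ⊆ --1001,10100-
  m42 ⊆ 1-1010,1010-0
  m57 ⊆ --1001,111-01
  m58 ⊆ 1-1010,111-10
  m61 ⊆ 111-01,1111-1
  m62 ⊆ 111-10,11111-
  m63 ⊆ 1-1111,1111-1,11111-
E = {0--011, 00001-, 001-01, 001110, 010100, 1001-0}
Petrick residual → --1001, 1-1010, 111-01, 11111-
Cover = cd'e'f + a'd'ef + a'b'c'd'e + a'b'ce'f + a'b'cdef' + a'bc'de'f' + acd'ef' + ab'c'df' + abce'f + abcde  |cover|=10

10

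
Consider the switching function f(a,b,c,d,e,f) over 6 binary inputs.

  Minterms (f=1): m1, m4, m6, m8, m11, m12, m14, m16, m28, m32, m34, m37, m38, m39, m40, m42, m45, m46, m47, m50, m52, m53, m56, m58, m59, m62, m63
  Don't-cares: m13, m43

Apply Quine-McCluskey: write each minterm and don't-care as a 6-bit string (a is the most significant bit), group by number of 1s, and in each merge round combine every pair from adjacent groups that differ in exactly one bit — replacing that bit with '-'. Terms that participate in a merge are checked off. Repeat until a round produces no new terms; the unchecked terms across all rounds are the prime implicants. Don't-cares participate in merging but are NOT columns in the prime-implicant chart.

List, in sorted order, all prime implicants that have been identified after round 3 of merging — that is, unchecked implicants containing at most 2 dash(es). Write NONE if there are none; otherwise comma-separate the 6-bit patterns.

-0-110, -01000, -01011, -01101, 0-1100, 00-1-0, 000001, 001-00, 00110-, 010000, 1--010, 1-0101, 1-10-0, 10--10, 10-0-0, 10-1-1, 10-11-, 11010-

Round 0: 000001 000100✓ 000110✓ 001000✓ 001011✓ 001100✓ 001101✓ 001110✓ 010000 011100✓ 100000✓ 100010✓ 100101✓ 100110✓ 100111✓ 101000✓ 101010✓ 101011✓ 101101✓ 101110✓ 101111✓ 110010✓ 110100✓ 110101✓ 111000✓ 111010✓ 111011✓ 111110✓ 111111✓
Round 1: -00110✓ -01000 -01011 -01101 -01110✓ 0-1100 00-100✓ 00-110✓ 0001-0✓ 001-00 0011-0✓ 00110- 1-0010✓ 1-0101 1-1000✓ 1-1010✓ 1-1011✓ 1-1110✓ 1-1111✓ 10-000✓ 10-010✓ 10-101✓ 10-110✓ 10-111✓ 100-10✓ 1000-0✓ 1001-1✓ 10011-✓ 101-10✓ 101-11✓ 1010-0✓ 10101-✓ 1011-1✓ 10111-✓ 11-010✓ 11010- 111-10✓ 111-11✓ 1110-0✓ 11101-✓ 11111-✓
Round 2: -0-110 00-1-0 1--010 1-1-10✓ 1-1-11✓ 1-10-0 1-101-✓ 1-111-✓ 10--10 10-0-0 10-1-1 10-11- 101-1-✓ 111-1-✓
Round 3: 1-1-1-
PIs = {-0-110, -01000, -01011, -01101, 0-1100, 00-1-0, 000001, 001-00, 00110-, 010000, 1--010, 1-0101, 1-1-1-, 1-10-0, 10--10, 10-0-0, 10-1-1, 10-11-, 11010-}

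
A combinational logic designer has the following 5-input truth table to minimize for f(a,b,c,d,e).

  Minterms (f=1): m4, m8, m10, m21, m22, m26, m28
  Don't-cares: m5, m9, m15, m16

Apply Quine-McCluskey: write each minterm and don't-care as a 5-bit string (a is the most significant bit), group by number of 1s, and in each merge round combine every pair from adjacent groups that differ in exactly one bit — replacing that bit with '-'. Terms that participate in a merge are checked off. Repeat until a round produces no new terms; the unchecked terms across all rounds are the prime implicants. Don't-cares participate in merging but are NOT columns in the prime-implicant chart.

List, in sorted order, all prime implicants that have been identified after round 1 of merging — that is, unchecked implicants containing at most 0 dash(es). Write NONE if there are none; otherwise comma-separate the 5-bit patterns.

Round 0: 00100✓ 00101✓ 01000✓ 01001✓ 01010✓ 01111 10000 10101✓ 10110 11010✓ 11100
Round 1: -0101 -1010 0010- 010-0 0100-
PIs = {-0101, -1010, 0010-, 010-0, 0100-, 01111, 10000, 10110, 11100}

01111, 10000, 10110, 11100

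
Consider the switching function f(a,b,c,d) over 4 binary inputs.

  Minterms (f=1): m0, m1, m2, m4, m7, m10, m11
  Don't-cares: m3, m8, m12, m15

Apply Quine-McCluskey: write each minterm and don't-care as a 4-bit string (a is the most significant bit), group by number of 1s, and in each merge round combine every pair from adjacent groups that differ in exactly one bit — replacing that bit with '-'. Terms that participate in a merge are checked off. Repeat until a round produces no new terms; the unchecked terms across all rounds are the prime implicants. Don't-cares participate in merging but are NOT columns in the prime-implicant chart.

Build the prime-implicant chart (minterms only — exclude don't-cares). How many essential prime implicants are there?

size-2^0 implicants → 0000(✓)  0001(✓)  0010(✓)  0011(✓)  0100(✓)  0111(✓)  1000(✓)  1010(✓)  1011(✓)  1100(✓)  1111(✓)
size-2^1 implicants → -000(✓)  -010(✓)  -011(✓)  -100(✓)  -111(✓)  0-00(✓)  0-11(✓)  00-0(✓)  00-1(✓)  000-(✓)  001-(✓)  1-00(✓)  1-11(✓)  10-0(✓)  101-(✓)
size-2^2 implicants → --00  --11  -0-0  -01-  00--
Unchecked terms (primes): --00, --11, -0-0, -01-, 00--
Minterm coverage:
  m0 ⊆ --00,-0-0,00--
  m1 ⊆ 00-- [E]
  m2 ⊆ -0-0,-01-,00--
  m4 ⊆ --00 [E]
  m7 ⊆ --11 [E]
  m10 ⊆ -0-0,-01-
  m11 ⊆ --11,-01-
E = {--00, --11, 00--}

3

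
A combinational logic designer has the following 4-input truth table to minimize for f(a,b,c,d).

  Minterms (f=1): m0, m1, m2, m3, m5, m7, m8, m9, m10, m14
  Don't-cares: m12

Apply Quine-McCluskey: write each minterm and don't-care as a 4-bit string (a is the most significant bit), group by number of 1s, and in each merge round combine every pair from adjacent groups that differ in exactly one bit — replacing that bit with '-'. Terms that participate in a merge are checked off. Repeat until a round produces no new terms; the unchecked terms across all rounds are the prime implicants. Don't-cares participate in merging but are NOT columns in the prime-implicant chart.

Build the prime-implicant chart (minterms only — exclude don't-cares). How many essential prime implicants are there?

3

size-2^0 implicants → 0000(✓)  0001(✓)  0010(✓)  0011(✓)  0101(✓)  0111(✓)  1000(✓)  1001(✓)  1010(✓)  1100(✓)  1110(✓)
size-2^1 implicants → -000(✓)  -001(✓)  -010(✓)  0-01(✓)  0-11(✓)  00-0(✓)  00-1(✓)  000-(✓)  001-(✓)  01-1(✓)  1-00(✓)  1-10(✓)  10-0(✓)  100-(✓)  11-0(✓)
size-2^2 implicants → -0-0  -00-  0--1  00--  1--0
Unchecked terms (primes): -0-0, -00-, 0--1, 00--, 1--0
Minterm coverage:
  m0 ⊆ -0-0,-00-,00--
  m1 ⊆ -00-,0--1,00--
  m2 ⊆ -0-0,00--
  m3 ⊆ 0--1,00--
  m5 ⊆ 0--1 [E]
  m7 ⊆ 0--1 [E]
  m8 ⊆ -0-0,-00-,1--0
  m9 ⊆ -00- [E]
  m10 ⊆ -0-0,1--0
  m14 ⊆ 1--0 [E]
E = {-00-, 0--1, 1--0}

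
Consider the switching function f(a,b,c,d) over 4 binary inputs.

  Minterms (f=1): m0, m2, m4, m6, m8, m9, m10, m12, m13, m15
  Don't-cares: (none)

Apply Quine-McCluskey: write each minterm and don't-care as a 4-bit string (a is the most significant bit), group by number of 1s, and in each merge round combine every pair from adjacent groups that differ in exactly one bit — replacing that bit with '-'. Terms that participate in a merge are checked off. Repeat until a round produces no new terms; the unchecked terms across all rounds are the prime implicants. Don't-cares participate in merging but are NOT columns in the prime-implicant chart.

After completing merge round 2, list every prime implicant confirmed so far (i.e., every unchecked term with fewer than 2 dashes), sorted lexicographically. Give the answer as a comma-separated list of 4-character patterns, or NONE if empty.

11-1

Round 0: 0000✓ 0010✓ 0100✓ 0110✓ 1000✓ 1001✓ 1010✓ 1100✓ 1101✓ 1111✓
Round 1: -000✓ -010✓ -100✓ 0-00✓ 0-10✓ 00-0✓ 01-0✓ 1-00✓ 1-01✓ 10-0✓ 100-✓ 11-1 110-✓
Round 2: --00 -0-0 0--0 1-0-
PIs = {--00, -0-0, 0--0, 1-0-, 11-1}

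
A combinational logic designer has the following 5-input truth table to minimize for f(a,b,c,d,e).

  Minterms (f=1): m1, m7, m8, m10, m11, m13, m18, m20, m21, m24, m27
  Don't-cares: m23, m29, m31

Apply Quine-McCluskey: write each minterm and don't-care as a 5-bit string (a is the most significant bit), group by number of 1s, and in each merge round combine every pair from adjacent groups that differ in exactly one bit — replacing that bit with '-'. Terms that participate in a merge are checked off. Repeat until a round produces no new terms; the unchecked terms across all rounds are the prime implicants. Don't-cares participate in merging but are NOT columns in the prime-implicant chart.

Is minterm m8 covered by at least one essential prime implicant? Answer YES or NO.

Round 0: 00001 00111✓ 01000✓ 01010✓ 01011✓ 01101✓ 10010 10100✓ 10101✓ 10111✓ 11000✓ 11011✓ 11101✓ 11111✓
Round 1: -0111 -1000 -1011 -1101 010-0 0101- 1-101✓ 1-111✓ 101-1✓ 1010- 11-11 111-1✓
Round 2: 1-1-1
PIs = {-0111, -1000, -1011, -1101, 00001, 010-0, 0101-, 1-1-1, 10010, 1010-, 11-11}
Coverage chart:
  m1: 00001 ←essential
  m7: -0111 ←essential
  m8: -1000,010-0
  m10: 010-0,0101-
  m11: -1011,0101-
  m13: -1101 ←essential
  m18: 10010 ←essential
  m20: 1010- ←essential
  m21: 1-1-1,1010-
  m24: -1000 ←essential
  m27: -1011,11-11
Essential: -0111, -1000, -1101, 00001, 10010, 1010-

YES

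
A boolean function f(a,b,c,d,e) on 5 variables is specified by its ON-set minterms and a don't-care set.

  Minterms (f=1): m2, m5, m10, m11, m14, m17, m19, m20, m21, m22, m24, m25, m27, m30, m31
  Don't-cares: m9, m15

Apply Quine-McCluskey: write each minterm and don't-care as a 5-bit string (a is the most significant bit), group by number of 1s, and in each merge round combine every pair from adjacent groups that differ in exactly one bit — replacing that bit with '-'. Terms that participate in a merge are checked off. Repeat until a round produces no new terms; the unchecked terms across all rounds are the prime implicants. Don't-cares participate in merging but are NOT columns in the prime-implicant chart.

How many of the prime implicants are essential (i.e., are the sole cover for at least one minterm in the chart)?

Round 0: 00010✓ 00101✓ 01001✓ 01010✓ 01011✓ 01110✓ 01111✓ 10001✓ 10011✓ 10100✓ 10101✓ 10110✓ 11000✓ 11001✓ 11011✓ 11110✓ 11111✓
Round 1: -0101 -1001✓ -1011✓ -1110✓ -1111✓ 0-010 01-10✓ 01-11✓ 010-1✓ 0101-✓ 0111-✓ 1-001✓ 1-011✓ 1-110 10-01 100-1✓ 101-0 1010- 11-11✓ 110-1✓ 1100- 1111-✓
Round 2: -1-11 -10-1 -111- 01-1- 1-0-1
PIs = {-0101, -1-11, -10-1, -111-, 0-010, 01-1-, 1-0-1, 1-110, 10-01, 101-0, 1010-, 1100-}
Coverage chart:
  m2: 0-010 ←essential
  m5: -0101 ←essential
  m10: 0-010,01-1-
  m11: -1-11,-10-1,01-1-
  m14: -111-,01-1-
  m17: 1-0-1,10-01
  m19: 1-0-1 ←essential
  m20: 101-0,1010-
  m21: -0101,10-01,1010-
  m22: 1-110,101-0
  m24: 1100- ←essential
  m25: -10-1,1-0-1,1100-
  m27: -1-11,-10-1,1-0-1
  m30: -111-,1-110
  m31: -1-11,-111-
Essential: -0101, 0-010, 1-0-1, 1100-

4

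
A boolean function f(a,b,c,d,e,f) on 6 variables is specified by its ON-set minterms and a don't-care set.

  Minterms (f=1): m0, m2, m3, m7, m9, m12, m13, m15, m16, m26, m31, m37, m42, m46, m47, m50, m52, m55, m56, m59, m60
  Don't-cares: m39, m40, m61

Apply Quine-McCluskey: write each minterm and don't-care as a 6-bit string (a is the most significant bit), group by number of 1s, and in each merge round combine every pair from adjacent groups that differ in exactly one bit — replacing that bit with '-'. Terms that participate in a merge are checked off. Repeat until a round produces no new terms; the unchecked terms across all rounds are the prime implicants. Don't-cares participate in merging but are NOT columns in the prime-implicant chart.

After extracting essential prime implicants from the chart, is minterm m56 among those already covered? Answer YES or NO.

Round 0: 000000✓ 000010✓ 000011✓ 000111✓ 001001✓ 001100✓ 001101✓ 001111✓ 010000✓ 011010 011111✓ 100101✓ 100111✓ 101000✓ 101010✓ 101110✓ 101111✓ 110010 110100✓ 110111✓ 111000✓ 111011 111100✓ 111101✓
Round 1: -00111✓ -01111✓ 0-0000 0-1111 00-111✓ 000-11 0000-0 00001- 001-01 0011-1 00110- 1-0111 1-1000 10-111✓ 1001-1 101-10 1010-0 10111- 11-100 111-00 11110-
Round 2: -0-111
PIs = {-0-111, 0-0000, 0-1111, 000-11, 0000-0, 00001-, 001-01, 0011-1, 00110-, 011010, 1-0111, 1-1000, 1001-1, 101-10, 1010-0, 10111-, 11-100, 110010, 111-00, 111011, 11110-}
Coverage chart:
  m0: 0-0000,0000-0
  m2: 0000-0,00001-
  m3: 000-11,00001-
  m7: -0-111,000-11
  m9: 001-01 ←essential
  m12: 00110- ←essential
  m13: 001-01,0011-1,00110-
  m15: -0-111,0-1111,0011-1
  m16: 0-0000 ←essential
  m26: 011010 ←essential
  m31: 0-1111 ←essential
  m37: 1001-1 ←essential
  m42: 101-10,1010-0
  m46: 101-10,10111-
  m47: -0-111,10111-
  m50: 110010 ←essential
  m52: 11-100 ←essential
  m55: 1-0111 ←essential
  m56: 1-1000,111-00
  m59: 111011 ←essential
  m60: 11-100,111-00,11110-
Essential: 0-0000, 0-1111, 001-01, 00110-, 011010, 1-0111, 1001-1, 11-100, 110010, 111011

NO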